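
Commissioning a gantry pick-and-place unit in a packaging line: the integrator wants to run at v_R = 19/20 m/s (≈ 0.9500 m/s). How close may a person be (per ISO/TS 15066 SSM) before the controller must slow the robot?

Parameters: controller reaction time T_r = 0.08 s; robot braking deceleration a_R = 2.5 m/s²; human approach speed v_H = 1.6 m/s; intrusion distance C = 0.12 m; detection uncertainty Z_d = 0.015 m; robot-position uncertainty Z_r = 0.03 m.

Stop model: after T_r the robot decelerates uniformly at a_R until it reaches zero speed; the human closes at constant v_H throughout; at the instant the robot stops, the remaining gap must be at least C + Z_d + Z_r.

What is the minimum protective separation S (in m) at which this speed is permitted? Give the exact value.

S_min = 463/400 m = 1.1575 m

stop time T_s = (19/20)/(5/2) = 0.3800 s
robot in T_r: 0.9500·0.0800 = 0.0760 m
braking distance = 0.9500²/(2·2.5000) = 0.1805 m
person approaches 1.6000·(0.0800+0.3800) = 0.7360 m
margins: 0.1200+0.0150+0.0300 = 0.1650 m
S_min ≈ 0.0760+0.1805+0.7360+0.1650  ⇒  S_min = 463/400 m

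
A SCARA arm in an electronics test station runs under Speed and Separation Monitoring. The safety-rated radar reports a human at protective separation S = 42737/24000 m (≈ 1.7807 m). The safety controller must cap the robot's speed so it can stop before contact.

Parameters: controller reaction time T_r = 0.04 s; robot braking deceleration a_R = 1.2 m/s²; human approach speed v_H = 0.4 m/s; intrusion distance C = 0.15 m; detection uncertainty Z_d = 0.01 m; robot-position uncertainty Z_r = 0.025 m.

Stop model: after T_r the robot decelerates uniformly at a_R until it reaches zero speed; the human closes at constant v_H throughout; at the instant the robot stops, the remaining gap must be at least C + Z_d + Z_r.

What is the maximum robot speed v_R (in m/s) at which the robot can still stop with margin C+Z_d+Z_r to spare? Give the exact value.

at the boundary: (5/12)·v² + (28/75)·v + (-37913/24000) = 0
  disc = (28/75)² − 4·(5/12)·(-37913/24000) = 110889/40000 ; √disc = 333/200
  v_R = (−(28/75) + 333/200) / (2·(5/12)) = 31/20 m/s
check:
braking lasts T_s = (31/20)/(6/5) = 1.2917 s
robot in T_r: 1.5500·0.0400 = 0.0620 m
braking distance = 1.5500²/(2·1.2000) = 1.0010 m
human over T_r+T_s: 0.4000·(0.0400+1.2917) = 0.5327 m
C+Z_d+Z_r = 0.1500+0.0100+0.0250 = 0.1850 m
sum ≈ 0.0620+1.0010+0.5327+0.1850 ≈ 1.7807 m = S ✓

v_R_max = 31/20 m/s = 1.5500 m/s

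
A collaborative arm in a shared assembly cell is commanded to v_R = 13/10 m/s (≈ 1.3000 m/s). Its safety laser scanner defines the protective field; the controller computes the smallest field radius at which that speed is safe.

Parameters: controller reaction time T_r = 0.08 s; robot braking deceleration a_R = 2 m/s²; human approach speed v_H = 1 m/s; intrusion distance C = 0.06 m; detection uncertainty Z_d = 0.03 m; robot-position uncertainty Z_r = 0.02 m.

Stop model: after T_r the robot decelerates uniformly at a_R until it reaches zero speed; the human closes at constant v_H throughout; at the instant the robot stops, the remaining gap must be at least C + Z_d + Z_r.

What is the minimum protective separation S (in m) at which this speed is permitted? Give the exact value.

braking lasts T_s = (13/10)/2 = 0.6500 s
robot in T_r: 1.3000·0.0800 = 0.1040 m
robot under decel: 1.3000²/(2·2.0000) = 0.4225 m
human closes 1.0000·0.7300 = 0.7300 m
residual clearance needed = 0.0600+0.0300+0.0200 = 0.1100 m
S_min ≈ 0.1040+0.4225+0.7300+0.1100  ⇒  S_min = 2733/2000 m

S_min = 2733/2000 m = 1.3665 m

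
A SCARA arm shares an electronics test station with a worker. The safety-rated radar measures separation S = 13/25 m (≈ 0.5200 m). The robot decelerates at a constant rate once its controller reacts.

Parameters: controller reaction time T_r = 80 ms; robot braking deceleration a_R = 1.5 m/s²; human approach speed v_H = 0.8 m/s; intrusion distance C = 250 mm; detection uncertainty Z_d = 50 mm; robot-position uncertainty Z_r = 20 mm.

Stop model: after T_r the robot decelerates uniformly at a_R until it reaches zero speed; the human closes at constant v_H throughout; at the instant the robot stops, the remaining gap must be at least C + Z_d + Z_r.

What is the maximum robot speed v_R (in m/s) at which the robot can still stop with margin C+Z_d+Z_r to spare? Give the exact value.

at the boundary: (1/3)·v² + (46/75)·v + (-17/125) = 0
  disc = (46/75)² − 4·(1/3)·(-17/125) = 3136/5625 ; √disc = 56/75
  v_R = (−(46/75) + 56/75) / (2·(1/3)) = 1/5 m/s
check:
T_s = v_R/a_R = (1/5)/(3/2) = 0.1333 s
reaction-phase robot travel = 0.2000·0.0800 = 0.0160 m
robot covers 0.2000·0.1333 − ½·1.5000·0.1333² = 0.0133 m while stopping
human over T_r+T_s: 0.8000·(0.0800+0.1333) = 0.1707 m
residual clearance needed = 0.2500+0.0500+0.0200 = 0.3200 m
sum ≈ 0.0160+0.0133+0.1707+0.3200 ≈ 0.5200 m = S ✓

v_R_max = 1/5 m/s = 0.2000 m/s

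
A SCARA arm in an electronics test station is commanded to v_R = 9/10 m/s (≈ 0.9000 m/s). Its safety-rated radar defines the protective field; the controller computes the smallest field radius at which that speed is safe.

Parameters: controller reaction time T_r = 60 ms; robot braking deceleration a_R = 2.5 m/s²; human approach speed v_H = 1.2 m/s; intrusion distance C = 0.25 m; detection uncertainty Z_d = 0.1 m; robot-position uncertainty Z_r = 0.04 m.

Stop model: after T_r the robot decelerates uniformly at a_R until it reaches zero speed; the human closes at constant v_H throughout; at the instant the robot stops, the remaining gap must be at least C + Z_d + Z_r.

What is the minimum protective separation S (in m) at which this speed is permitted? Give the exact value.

stop time T_s = (9/10)/(5/2) = 0.3600 s
robot covers v_R·T_r = 0.9000·0.0600 = 0.0540 m before braking
robot covers 0.9000·0.3600 − ½·2.5000·0.3600² = 0.1620 m while stopping
human over T_r+T_s: 1.2000·(0.0600+0.3600) = 0.5040 m
margins: 0.2500+0.1000+0.0400 = 0.3900 m
S_min ≈ 0.0540+0.1620+0.5040+0.3900  ⇒  S_min = 111/100 m

S_min = 111/100 m = 1.1100 m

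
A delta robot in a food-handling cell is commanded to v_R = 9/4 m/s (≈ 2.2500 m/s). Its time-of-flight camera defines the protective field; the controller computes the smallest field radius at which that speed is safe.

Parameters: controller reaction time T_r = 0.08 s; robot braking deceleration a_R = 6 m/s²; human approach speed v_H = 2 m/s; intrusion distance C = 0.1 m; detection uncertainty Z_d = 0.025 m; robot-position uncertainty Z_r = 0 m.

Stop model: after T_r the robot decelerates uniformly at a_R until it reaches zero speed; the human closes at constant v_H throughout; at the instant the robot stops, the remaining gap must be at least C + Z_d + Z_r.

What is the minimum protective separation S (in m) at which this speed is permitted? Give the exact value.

braking lasts T_s = (9/4)/6 = 0.3750 s
robot in T_r: 2.2500·0.0800 = 0.1800 m
braking distance = 2.2500²/(2·6.0000) = 0.4219 m
human over T_r+T_s: 2.0000·(0.0800+0.3750) = 0.9100 m
C+Z_d+Z_r = 0.1000+0.0250+0.0000 = 0.1250 m
S_min ≈ 0.1800+0.4219+0.9100+0.1250  ⇒  S_min = 2619/1600 m

S_min = 2619/1600 m = 1.6369 m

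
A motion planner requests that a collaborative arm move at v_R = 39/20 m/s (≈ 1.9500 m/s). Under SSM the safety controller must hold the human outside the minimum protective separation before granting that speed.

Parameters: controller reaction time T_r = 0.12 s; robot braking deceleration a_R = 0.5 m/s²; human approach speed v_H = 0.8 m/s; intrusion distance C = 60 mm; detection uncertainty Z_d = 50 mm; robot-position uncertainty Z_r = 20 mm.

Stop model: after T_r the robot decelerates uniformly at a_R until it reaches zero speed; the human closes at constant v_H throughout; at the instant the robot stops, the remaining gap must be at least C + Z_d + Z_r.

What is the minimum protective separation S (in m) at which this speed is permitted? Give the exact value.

braking lasts T_s = (39/20)/(1/2) = 3.9000 s
robot in T_r: 1.9500·0.1200 = 0.2340 m
robot covers 1.9500·3.9000 − ½·0.5000·3.9000² = 3.8025 m while stopping
human closes 0.8000·4.0200 = 3.2160 m
margins: 0.0600+0.0500+0.0200 = 0.1300 m
S_min ≈ 0.2340+3.8025+3.2160+0.1300  ⇒  S_min = 2953/400 m

S_min = 2953/400 m = 7.3825 m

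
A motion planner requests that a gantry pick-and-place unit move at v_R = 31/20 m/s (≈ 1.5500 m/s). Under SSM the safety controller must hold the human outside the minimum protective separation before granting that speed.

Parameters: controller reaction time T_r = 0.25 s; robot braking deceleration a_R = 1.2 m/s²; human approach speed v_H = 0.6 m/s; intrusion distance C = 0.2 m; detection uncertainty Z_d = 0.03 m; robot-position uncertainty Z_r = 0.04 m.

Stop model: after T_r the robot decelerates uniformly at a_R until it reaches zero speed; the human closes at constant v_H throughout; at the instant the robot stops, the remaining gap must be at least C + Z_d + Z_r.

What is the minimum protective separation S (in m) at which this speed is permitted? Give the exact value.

braking lasts T_s = (31/20)/(6/5) = 1.2917 s
reaction-phase robot travel = 1.5500·0.2500 = 0.3875 m
robot covers 1.5500·1.2917 − ½·1.2000·1.2917² = 1.0010 m while stopping
human over T_r+T_s: 0.6000·(0.2500+1.2917) = 0.9250 m
C+Z_d+Z_r = 0.2000+0.0300+0.0400 = 0.2700 m
S_min ≈ 0.3875+1.0010+0.9250+0.2700  ⇒  S_min = 12401/4800 m

S_min = 12401/4800 m = 2.5835 m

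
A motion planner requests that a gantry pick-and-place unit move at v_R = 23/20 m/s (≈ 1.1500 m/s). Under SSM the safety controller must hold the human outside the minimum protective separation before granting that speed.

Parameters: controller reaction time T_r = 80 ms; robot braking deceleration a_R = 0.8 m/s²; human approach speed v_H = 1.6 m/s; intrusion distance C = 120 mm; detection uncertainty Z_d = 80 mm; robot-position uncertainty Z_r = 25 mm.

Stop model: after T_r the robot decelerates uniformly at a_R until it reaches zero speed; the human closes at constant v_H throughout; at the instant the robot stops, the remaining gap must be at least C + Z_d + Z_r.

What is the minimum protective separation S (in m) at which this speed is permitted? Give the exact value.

braking lasts T_s = (23/20)/(4/5) = 1.4375 s
robot in T_r: 1.1500·0.0800 = 0.0920 m
robot under decel: 1.1500²/(2·0.8000) = 0.8266 m
person approaches 1.6000·(0.0800+1.4375) = 2.4280 m
residual clearance needed = 0.1200+0.0800+0.0250 = 0.2250 m
S_min ≈ 0.0920+0.8266+2.4280+0.2250  ⇒  S_min = 11429/3200 m

S_min = 11429/3200 m = 3.5716 m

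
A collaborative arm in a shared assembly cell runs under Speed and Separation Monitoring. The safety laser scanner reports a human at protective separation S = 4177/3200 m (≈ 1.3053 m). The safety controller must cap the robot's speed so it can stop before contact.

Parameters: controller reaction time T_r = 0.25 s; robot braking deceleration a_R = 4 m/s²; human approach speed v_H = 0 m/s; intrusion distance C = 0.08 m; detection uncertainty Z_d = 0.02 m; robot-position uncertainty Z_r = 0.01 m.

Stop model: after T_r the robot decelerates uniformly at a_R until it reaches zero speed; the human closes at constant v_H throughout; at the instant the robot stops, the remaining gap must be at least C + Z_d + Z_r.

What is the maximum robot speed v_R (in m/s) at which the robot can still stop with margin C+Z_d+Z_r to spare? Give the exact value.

v_R_max = 9/4 m/s = 2.2500 m/s

quadratic (1/8)·v² + (1/4)·v + (-153/128) = 0
  disc = (1/4)² − 4·(1/8)·(-153/128) = 169/256 ; √disc = 13/16
  v_R = (−(1/4) + 13/16) / (2·(1/8)) = 9/4 m/s
check:
stop time T_s = (9/4)/4 = 0.5625 s
robot in T_r: 2.2500·0.2500 = 0.5625 m
robot under decel: 2.2500²/(2·4.0000) = 0.6328 m
human closes 0.0000·0.8125 = 0.0000 m
margins: 0.0800+0.0200+0.0100 = 0.1100 m
sum ≈ 0.5625+0.6328+0.0000+0.1100 ≈ 1.3053 m = S ✓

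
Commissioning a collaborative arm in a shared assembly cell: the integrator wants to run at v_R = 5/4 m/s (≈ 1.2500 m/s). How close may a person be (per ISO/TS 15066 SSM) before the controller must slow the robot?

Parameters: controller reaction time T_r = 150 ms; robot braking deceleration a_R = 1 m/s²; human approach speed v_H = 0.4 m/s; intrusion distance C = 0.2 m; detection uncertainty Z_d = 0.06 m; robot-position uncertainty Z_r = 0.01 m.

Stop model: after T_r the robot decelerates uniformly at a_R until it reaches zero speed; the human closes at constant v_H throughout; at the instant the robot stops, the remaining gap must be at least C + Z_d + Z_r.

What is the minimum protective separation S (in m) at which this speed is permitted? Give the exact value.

T_s = v_R/a_R = (5/4)/1 = 1.2500 s
reaction-phase robot travel = 1.2500·0.1500 = 0.1875 m
robot covers 1.2500·1.2500 − ½·1.0000·1.2500² = 0.7812 m while stopping
human closes 0.4000·1.4000 = 0.5600 m
residual clearance needed = 0.2000+0.0600+0.0100 = 0.2700 m
S_min ≈ 0.1875+0.7812+0.5600+0.2700  ⇒  S_min = 1439/800 m

S_min = 1439/800 m = 1.7988 m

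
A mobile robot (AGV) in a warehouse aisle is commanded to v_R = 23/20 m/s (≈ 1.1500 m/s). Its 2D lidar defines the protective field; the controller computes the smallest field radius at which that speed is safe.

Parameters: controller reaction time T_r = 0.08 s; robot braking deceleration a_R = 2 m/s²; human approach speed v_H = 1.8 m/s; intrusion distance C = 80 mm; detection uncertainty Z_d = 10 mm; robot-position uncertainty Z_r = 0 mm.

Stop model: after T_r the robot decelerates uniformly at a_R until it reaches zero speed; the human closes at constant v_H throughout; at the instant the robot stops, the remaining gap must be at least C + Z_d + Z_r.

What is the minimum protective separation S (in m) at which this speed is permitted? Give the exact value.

stop time T_s = (23/20)/2 = 0.5750 s
reaction-phase robot travel = 1.1500·0.0800 = 0.0920 m
robot under decel: 1.1500²/(2·2.0000) = 0.3306 m
human over T_r+T_s: 1.8000·(0.0800+0.5750) = 1.1790 m
residual clearance needed = 0.0800+0.0100+0.0000 = 0.0900 m
S_min ≈ 0.0920+0.3306+1.1790+0.0900  ⇒  S_min = 13533/8000 m

S_min = 13533/8000 m = 1.6916 m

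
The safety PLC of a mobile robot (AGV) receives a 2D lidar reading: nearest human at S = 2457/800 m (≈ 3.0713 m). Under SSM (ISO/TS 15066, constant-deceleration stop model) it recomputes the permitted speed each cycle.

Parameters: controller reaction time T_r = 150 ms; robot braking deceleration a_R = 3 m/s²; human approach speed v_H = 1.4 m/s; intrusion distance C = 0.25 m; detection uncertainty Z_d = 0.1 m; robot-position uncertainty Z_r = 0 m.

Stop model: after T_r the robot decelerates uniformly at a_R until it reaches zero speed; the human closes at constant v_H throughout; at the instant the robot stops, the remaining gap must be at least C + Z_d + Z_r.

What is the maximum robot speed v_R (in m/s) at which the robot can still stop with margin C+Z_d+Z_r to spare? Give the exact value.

v_R_max = 49/20 m/s = 2.4500 m/s

collect terms ⇒ (1/6)·v_R² + (37/60)·v_R + (-2009/800) = 0
  disc = (37/60)² − 4·(1/6)·(-2009/800) = 1849/900 ; √disc = 43/30
  v_R = (−(37/60) + 43/30) / (2·(1/6)) = 49/20 m/s
check:
T_s = v_R/a_R = (49/20)/3 = 0.8167 s
robot covers v_R·T_r = 2.4500·0.1500 = 0.3675 m before braking
robot covers 2.4500·0.8167 − ½·3.0000·0.8167² = 1.0004 m while stopping
person approaches 1.4000·(0.1500+0.8167) = 1.3533 m
C+Z_d+Z_r = 0.2500+0.1000+0.0000 = 0.3500 m
sum ≈ 0.3675+1.0004+1.3533+0.3500 ≈ 3.0713 m = S ✓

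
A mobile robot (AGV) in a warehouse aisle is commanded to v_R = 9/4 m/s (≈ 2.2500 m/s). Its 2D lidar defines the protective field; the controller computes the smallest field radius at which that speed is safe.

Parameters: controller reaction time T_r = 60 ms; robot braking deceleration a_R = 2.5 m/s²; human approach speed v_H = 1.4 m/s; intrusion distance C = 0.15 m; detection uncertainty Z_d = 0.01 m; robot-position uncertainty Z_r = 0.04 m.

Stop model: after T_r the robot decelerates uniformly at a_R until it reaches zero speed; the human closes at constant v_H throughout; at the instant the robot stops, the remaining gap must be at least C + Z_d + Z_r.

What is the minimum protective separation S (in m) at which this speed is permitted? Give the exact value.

S_min = 5383/2000 m = 2.6915 m

stop time T_s = (9/4)/(5/2) = 0.9000 s
robot covers v_R·T_r = 2.2500·0.0600 = 0.1350 m before braking
braking distance = 2.2500²/(2·2.5000) = 1.0125 m
human over T_r+T_s: 1.4000·(0.0600+0.9000) = 1.3440 m
margins: 0.1500+0.0100+0.0400 = 0.2000 m
S_min ≈ 0.1350+1.0125+1.3440+0.2000  ⇒  S_min = 5383/2000 m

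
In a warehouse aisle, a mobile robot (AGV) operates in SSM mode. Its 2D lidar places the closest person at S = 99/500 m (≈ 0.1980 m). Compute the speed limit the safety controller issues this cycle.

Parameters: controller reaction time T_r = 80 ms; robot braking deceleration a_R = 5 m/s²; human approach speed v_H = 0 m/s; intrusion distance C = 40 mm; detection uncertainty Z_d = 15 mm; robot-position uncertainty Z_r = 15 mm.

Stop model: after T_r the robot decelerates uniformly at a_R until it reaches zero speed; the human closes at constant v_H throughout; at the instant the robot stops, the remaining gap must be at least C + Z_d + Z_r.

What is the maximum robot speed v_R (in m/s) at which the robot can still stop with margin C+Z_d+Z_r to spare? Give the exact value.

quadratic (1/10)·v² + (2/25)·v + (-16/125) = 0
  disc = (2/25)² − 4·(1/10)·(-16/125) = 36/625 ; √disc = 6/25
  v_R = (−(2/25) + 6/25) / (2·(1/10)) = 4/5 m/s
check:
T_s = v_R/a_R = (4/5)/5 = 0.1600 s
reaction-phase robot travel = 0.8000·0.0800 = 0.0640 m
robot under decel: 0.8000²/(2·5.0000) = 0.0640 m
human closes 0.0000·0.2400 = 0.0000 m
residual clearance needed = 0.0400+0.0150+0.0150 = 0.0700 m
sum ≈ 0.0640+0.0640+0.0000+0.0700 ≈ 0.1980 m = S ✓

v_R_max = 4/5 m/s = 0.8000 m/s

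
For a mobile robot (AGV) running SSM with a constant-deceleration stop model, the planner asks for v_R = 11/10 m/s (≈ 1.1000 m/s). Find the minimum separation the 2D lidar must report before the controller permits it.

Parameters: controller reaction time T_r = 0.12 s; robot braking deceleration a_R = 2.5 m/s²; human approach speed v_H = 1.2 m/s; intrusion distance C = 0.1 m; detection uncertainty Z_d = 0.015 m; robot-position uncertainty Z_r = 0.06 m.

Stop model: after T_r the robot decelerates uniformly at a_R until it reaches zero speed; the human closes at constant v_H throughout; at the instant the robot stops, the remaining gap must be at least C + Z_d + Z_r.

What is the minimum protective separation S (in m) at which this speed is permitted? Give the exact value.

S_min = 1221/1000 m = 1.2210 m

stop time T_s = (11/10)/(5/2) = 0.4400 s
reaction-phase robot travel = 1.1000·0.1200 = 0.1320 m
braking distance = 1.1000²/(2·2.5000) = 0.2420 m
person approaches 1.2000·(0.1200+0.4400) = 0.6720 m
residual clearance needed = 0.1000+0.0150+0.0600 = 0.1750 m
S_min ≈ 0.1320+0.2420+0.6720+0.1750  ⇒  S_min = 1221/1000 m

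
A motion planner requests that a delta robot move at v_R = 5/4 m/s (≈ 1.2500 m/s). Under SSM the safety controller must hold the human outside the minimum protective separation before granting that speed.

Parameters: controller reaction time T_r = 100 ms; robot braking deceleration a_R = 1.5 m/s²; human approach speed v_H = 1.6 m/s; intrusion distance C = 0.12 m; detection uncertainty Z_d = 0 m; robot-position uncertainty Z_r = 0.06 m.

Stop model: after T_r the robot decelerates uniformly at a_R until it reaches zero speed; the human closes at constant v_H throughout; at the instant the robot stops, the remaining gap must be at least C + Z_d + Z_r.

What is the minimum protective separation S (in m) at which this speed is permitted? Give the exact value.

braking lasts T_s = (5/4)/(3/2) = 0.8333 s
robot covers v_R·T_r = 1.2500·0.1000 = 0.1250 m before braking
robot under decel: 1.2500²/(2·1.5000) = 0.5208 m
person approaches 1.6000·(0.1000+0.8333) = 1.4933 m
C+Z_d+Z_r = 0.1200+0.0000+0.0600 = 0.1800 m
S_min ≈ 0.1250+0.5208+1.4933+0.1800  ⇒  S_min = 2783/1200 m

S_min = 2783/1200 m = 2.3192 m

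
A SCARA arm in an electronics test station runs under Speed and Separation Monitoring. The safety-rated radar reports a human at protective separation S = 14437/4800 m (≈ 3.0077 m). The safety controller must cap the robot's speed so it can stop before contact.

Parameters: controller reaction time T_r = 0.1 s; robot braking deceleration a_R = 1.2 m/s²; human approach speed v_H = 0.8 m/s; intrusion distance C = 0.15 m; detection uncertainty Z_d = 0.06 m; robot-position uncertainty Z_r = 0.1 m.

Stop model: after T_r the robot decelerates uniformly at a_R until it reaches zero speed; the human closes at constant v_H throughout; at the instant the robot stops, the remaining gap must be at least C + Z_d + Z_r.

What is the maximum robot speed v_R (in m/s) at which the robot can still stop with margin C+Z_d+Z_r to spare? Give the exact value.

at the boundary: (5/12)·v² + (23/30)·v + (-2513/960) = 0
  disc = (23/30)² − 4·(5/12)·(-2513/960) = 7921/1600 ; √disc = 89/40
  v_R = (−(23/30) + 89/40) / (2·(5/12)) = 7/4 m/s
check:
T_s = v_R/a_R = (7/4)/(6/5) = 1.4583 s
reaction-phase robot travel = 1.7500·0.1000 = 0.1750 m
braking distance = 1.7500²/(2·1.2000) = 1.2760 m
human over T_r+T_s: 0.8000·(0.1000+1.4583) = 1.2467 m
C+Z_d+Z_r = 0.1500+0.0600+0.1000 = 0.3100 m
sum ≈ 0.1750+1.2760+1.2467+0.3100 ≈ 3.0077 m = S ✓

v_R_max = 7/4 m/s = 1.7500 m/s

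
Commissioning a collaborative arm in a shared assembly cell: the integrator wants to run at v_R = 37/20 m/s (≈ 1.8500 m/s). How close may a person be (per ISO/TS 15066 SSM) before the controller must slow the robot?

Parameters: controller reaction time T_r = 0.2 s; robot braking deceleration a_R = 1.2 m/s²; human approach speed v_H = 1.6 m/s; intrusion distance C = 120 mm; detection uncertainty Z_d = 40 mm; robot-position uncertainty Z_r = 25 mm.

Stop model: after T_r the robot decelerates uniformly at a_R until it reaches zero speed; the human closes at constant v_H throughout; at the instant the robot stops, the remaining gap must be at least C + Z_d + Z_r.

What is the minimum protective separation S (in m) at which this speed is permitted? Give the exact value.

S_min = 4577/960 m = 4.7677 m

braking lasts T_s = (37/20)/(6/5) = 1.5417 s
reaction-phase robot travel = 1.8500·0.2000 = 0.3700 m
braking distance = 1.8500²/(2·1.2000) = 1.4260 m
person approaches 1.6000·(0.2000+1.5417) = 2.7867 m
C+Z_d+Z_r = 0.1200+0.0400+0.0250 = 0.1850 m
S_min ≈ 0.3700+1.4260+2.7867+0.1850  ⇒  S_min = 4577/960 m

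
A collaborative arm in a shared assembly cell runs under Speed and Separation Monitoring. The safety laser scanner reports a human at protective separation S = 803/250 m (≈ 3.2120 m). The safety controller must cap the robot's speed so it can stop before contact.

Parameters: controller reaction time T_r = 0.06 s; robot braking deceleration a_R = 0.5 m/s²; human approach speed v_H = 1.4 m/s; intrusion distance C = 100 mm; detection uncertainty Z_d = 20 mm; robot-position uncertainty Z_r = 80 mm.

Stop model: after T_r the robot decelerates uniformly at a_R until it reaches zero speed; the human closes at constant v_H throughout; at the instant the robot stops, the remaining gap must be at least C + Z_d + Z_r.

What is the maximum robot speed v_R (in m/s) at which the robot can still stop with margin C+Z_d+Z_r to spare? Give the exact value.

collect terms ⇒ (1)·v_R² + (143/50)·v_R + (-366/125) = 0
  disc = (143/50)² − 4·(1)·(-366/125) = 49729/2500 ; √disc = 223/50
  v_R = (−(143/50) + 223/50) / (2·(1)) = 4/5 m/s
check:
braking lasts T_s = (4/5)/(1/2) = 1.6000 s
reaction-phase robot travel = 0.8000·0.0600 = 0.0480 m
robot under decel: 0.8000²/(2·0.5000) = 0.6400 m
person approaches 1.4000·(0.0600+1.6000) = 2.3240 m
margins: 0.1000+0.0200+0.0800 = 0.2000 m
sum ≈ 0.0480+0.6400+2.3240+0.2000 ≈ 3.2120 m = S ✓

v_R_max = 4/5 m/s = 0.8000 m/s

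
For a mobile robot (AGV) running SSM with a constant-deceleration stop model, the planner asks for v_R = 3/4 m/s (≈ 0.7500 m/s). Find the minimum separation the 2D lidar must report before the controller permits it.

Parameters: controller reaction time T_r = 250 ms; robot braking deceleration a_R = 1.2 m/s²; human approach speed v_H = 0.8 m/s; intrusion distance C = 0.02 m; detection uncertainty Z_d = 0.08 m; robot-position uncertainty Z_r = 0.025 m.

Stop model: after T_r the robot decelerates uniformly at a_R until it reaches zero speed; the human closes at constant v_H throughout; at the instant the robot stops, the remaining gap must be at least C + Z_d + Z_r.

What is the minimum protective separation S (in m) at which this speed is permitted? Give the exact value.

T_s = v_R/a_R = (3/4)/(6/5) = 0.6250 s
robot covers v_R·T_r = 0.7500·0.2500 = 0.1875 m before braking
robot covers 0.7500·0.6250 − ½·1.2000·0.6250² = 0.2344 m while stopping
human over T_r+T_s: 0.8000·(0.2500+0.6250) = 0.7000 m
margins: 0.0200+0.0800+0.0250 = 0.1250 m
S_min ≈ 0.1875+0.2344+0.7000+0.1250  ⇒  S_min = 399/320 m

S_min = 399/320 m = 1.2469 m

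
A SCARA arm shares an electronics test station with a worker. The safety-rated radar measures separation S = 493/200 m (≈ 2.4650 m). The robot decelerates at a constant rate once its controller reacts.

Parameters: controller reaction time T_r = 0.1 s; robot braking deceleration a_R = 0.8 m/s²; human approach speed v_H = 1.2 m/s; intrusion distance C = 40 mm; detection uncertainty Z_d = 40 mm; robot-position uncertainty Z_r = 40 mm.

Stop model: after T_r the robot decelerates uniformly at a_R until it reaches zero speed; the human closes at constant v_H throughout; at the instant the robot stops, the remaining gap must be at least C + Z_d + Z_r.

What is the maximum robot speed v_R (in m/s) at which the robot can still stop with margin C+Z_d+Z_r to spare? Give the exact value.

at the boundary: (5/8)·v² + (8/5)·v + (-89/40) = 0
  disc = (8/5)² − 4·(5/8)·(-89/40) = 3249/400 ; √disc = 57/20
  v_R = (−(8/5) + 57/20) / (2·(5/8)) = 1 m/s
check:
T_s = v_R/a_R = 1/(4/5) = 1.2500 s
reaction-phase robot travel = 1.0000·0.1000 = 0.1000 m
robot covers 1.0000·1.2500 − ½·0.8000·1.2500² = 0.6250 m while stopping
person approaches 1.2000·(0.1000+1.2500) = 1.6200 m
margins: 0.0400+0.0400+0.0400 = 0.1200 m
sum ≈ 0.1000+0.6250+1.6200+0.1200 ≈ 2.4650 m = S ✓

v_R_max = 1 m/s = 1.0000 m/s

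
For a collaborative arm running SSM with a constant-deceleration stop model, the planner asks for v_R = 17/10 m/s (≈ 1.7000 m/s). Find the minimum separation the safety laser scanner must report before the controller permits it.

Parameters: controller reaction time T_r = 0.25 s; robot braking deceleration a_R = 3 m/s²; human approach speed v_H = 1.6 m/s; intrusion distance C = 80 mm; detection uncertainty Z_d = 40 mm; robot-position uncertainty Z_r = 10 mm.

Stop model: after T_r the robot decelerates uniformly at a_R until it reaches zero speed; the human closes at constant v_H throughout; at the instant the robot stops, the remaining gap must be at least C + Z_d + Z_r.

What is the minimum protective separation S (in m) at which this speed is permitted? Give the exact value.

S_min = 703/300 m = 2.3433 m

stop time T_s = (17/10)/3 = 0.5667 s
reaction-phase robot travel = 1.7000·0.2500 = 0.4250 m
robot covers 1.7000·0.5667 − ½·3.0000·0.5667² = 0.4817 m while stopping
human closes 1.6000·0.8167 = 1.3067 m
C+Z_d+Z_r = 0.0800+0.0400+0.0100 = 0.1300 m
S_min ≈ 0.4250+0.4817+1.3067+0.1300  ⇒  S_min = 703/300 m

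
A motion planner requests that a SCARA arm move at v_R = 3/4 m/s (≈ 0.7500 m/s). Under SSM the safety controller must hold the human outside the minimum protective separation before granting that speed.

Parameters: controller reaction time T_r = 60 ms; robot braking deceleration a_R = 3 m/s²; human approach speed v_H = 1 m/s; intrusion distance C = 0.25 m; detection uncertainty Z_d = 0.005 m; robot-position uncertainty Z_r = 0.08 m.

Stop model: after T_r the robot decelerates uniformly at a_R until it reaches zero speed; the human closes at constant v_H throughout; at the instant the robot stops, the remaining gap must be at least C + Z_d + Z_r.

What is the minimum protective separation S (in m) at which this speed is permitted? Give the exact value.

stop time T_s = (3/4)/3 = 0.2500 s
robot in T_r: 0.7500·0.0600 = 0.0450 m
robot covers 0.7500·0.2500 − ½·3.0000·0.2500² = 0.0938 m while stopping
human over T_r+T_s: 1.0000·(0.0600+0.2500) = 0.3100 m
margins: 0.2500+0.0050+0.0800 = 0.3350 m
S_min ≈ 0.0450+0.0938+0.3100+0.3350  ⇒  S_min = 627/800 m

S_min = 627/800 m = 0.7837 m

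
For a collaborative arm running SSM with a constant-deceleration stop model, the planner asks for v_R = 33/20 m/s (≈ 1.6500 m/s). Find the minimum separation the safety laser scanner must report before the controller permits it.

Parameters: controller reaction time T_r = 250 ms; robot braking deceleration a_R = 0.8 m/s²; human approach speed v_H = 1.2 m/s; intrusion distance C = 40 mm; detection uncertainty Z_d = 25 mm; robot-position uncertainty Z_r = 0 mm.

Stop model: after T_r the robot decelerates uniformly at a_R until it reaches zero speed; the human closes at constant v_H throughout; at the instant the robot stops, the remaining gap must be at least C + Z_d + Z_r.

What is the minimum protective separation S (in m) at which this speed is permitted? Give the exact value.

T_s = v_R/a_R = (33/20)/(4/5) = 2.0625 s
robot covers v_R·T_r = 1.6500·0.2500 = 0.4125 m before braking
robot covers 1.6500·2.0625 − ½·0.8000·2.0625² = 1.7016 m while stopping
human over T_r+T_s: 1.2000·(0.2500+2.0625) = 2.7750 m
residual clearance needed = 0.0400+0.0250+0.0000 = 0.0650 m
S_min ≈ 0.4125+1.7016+2.7750+0.0650  ⇒  S_min = 15853/3200 m

S_min = 15853/3200 m = 4.9541 m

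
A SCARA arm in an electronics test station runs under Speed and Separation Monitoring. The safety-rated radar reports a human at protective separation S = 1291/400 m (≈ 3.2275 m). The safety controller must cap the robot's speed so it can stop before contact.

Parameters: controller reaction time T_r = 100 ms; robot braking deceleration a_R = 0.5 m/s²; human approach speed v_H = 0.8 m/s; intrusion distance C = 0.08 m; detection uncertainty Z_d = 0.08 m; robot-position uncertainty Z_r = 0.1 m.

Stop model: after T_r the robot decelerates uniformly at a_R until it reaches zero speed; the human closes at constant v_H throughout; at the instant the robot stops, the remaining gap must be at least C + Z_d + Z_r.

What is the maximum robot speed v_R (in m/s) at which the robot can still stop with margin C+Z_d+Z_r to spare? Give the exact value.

v_R_max = 21/20 m/s = 1.0500 m/s

at the boundary: (1)·v² + (17/10)·v + (-231/80) = 0
  disc = (17/10)² − 4·(1)·(-231/80) = 361/25 ; √disc = 19/5
  v_R = (−(17/10) + 19/5) / (2·(1)) = 21/20 m/s
check:
stop time T_s = (21/20)/(1/2) = 2.1000 s
robot covers v_R·T_r = 1.0500·0.1000 = 0.1050 m before braking
robot under decel: 1.0500²/(2·0.5000) = 1.1025 m
human closes 0.8000·2.2000 = 1.7600 m
margins: 0.0800+0.0800+0.1000 = 0.2600 m
sum ≈ 0.1050+1.1025+1.7600+0.2600 ≈ 3.2275 m = S ✓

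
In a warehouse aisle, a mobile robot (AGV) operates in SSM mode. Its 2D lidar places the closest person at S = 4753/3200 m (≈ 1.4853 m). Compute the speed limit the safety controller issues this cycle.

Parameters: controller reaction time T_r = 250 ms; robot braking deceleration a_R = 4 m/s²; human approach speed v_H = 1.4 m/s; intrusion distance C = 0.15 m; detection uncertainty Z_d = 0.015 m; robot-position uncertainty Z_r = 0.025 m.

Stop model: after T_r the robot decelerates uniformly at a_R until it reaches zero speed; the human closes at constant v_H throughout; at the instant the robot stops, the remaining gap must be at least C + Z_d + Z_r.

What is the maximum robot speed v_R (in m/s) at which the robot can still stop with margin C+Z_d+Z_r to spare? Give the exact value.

quadratic (1/8)·v² + (3/5)·v + (-121/128) = 0
  disc = (3/5)² − 4·(1/8)·(-121/128) = 5329/6400 ; √disc = 73/80
  v_R = (−(3/5) + 73/80) / (2·(1/8)) = 5/4 m/s
check:
braking lasts T_s = (5/4)/4 = 0.3125 s
robot in T_r: 1.2500·0.2500 = 0.3125 m
robot covers 1.2500·0.3125 − ½·4.0000·0.3125² = 0.1953 m while stopping
person approaches 1.4000·(0.2500+0.3125) = 0.7875 m
margins: 0.1500+0.0150+0.0250 = 0.1900 m
sum ≈ 0.3125+0.1953+0.7875+0.1900 ≈ 1.4853 m = S ✓

v_R_max = 5/4 m/s = 1.2500 m/s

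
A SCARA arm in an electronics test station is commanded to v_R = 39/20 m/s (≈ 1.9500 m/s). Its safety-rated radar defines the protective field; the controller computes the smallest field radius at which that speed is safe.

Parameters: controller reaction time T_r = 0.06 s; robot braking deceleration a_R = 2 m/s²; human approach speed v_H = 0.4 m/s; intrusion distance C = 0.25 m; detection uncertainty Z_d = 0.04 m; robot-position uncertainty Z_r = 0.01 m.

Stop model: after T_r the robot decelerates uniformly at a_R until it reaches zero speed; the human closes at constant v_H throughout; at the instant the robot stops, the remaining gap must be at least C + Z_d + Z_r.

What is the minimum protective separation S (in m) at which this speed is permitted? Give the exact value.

stop time T_s = (39/20)/2 = 0.9750 s
robot covers v_R·T_r = 1.9500·0.0600 = 0.1170 m before braking
braking distance = 1.9500²/(2·2.0000) = 0.9506 m
person approaches 0.4000·(0.0600+0.9750) = 0.4140 m
C+Z_d+Z_r = 0.2500+0.0400+0.0100 = 0.3000 m
S_min ≈ 0.1170+0.9506+0.4140+0.3000  ⇒  S_min = 14253/8000 m

S_min = 14253/8000 m = 1.7816 m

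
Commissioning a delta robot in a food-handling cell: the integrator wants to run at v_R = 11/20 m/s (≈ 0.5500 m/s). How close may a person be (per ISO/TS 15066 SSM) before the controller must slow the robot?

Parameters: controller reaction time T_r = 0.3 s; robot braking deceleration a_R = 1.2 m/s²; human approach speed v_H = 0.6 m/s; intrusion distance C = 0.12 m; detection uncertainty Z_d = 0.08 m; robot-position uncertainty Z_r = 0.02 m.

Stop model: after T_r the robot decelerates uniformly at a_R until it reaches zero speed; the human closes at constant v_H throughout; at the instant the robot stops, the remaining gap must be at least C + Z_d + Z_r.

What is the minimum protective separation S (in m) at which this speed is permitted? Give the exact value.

T_s = v_R/a_R = (11/20)/(6/5) = 0.4583 s
robot covers v_R·T_r = 0.5500·0.3000 = 0.1650 m before braking
braking distance = 0.5500²/(2·1.2000) = 0.1260 m
person approaches 0.6000·(0.3000+0.4583) = 0.4550 m
residual clearance needed = 0.1200+0.0800+0.0200 = 0.2200 m
S_min ≈ 0.1650+0.1260+0.4550+0.2200  ⇒  S_min = 4637/4800 m

S_min = 4637/4800 m = 0.9660 m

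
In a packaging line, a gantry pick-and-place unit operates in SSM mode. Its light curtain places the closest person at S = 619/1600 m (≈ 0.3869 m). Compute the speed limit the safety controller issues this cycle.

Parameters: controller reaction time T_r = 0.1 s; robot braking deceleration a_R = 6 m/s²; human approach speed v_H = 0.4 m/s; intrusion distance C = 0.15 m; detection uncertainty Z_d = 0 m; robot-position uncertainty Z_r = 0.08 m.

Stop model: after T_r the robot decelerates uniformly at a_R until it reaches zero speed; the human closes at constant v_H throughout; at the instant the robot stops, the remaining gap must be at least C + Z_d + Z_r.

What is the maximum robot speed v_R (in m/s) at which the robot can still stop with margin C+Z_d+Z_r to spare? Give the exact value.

at the boundary: (1/12)·v² + (1/6)·v + (-187/1600) = 0
  disc = (1/6)² − 4·(1/12)·(-187/1600) = 961/14400 ; √disc = 31/120
  v_R = (−(1/6) + 31/120) / (2·(1/12)) = 11/20 m/s
check:
T_s = v_R/a_R = (11/20)/6 = 0.0917 s
robot covers v_R·T_r = 0.5500·0.1000 = 0.0550 m before braking
robot under decel: 0.5500²/(2·6.0000) = 0.0252 m
human closes 0.4000·0.1917 = 0.0767 m
margins: 0.1500+0.0000+0.0800 = 0.2300 m
sum ≈ 0.0550+0.0252+0.0767+0.2300 ≈ 0.3869 m = S ✓

v_R_max = 11/20 m/s = 0.5500 m/s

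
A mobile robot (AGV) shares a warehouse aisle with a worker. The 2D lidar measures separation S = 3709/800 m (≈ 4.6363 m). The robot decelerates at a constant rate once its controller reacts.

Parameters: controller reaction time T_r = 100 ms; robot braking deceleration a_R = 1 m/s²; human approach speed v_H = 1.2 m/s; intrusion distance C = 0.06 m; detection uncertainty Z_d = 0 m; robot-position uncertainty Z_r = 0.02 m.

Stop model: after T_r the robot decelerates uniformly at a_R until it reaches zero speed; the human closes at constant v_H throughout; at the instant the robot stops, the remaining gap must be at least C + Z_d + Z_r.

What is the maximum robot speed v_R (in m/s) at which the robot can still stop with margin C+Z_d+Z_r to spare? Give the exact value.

collect terms ⇒ (1/2)·v_R² + (13/10)·v_R + (-3549/800) = 0
  disc = (13/10)² − 4·(1/2)·(-3549/800) = 169/16 ; √disc = 13/4
  v_R = (−(13/10) + 13/4) / (2·(1/2)) = 39/20 m/s
check:
T_s = v_R/a_R = (39/20)/1 = 1.9500 s
robot covers v_R·T_r = 1.9500·0.1000 = 0.1950 m before braking
robot covers 1.9500·1.9500 − ½·1.0000·1.9500² = 1.9013 m while stopping
human over T_r+T_s: 1.2000·(0.1000+1.9500) = 2.4600 m
margins: 0.0600+0.0000+0.0200 = 0.0800 m
sum ≈ 0.1950+1.9013+2.4600+0.0800 ≈ 4.6363 m = S ✓

v_R_max = 39/20 m/s = 1.9500 m/s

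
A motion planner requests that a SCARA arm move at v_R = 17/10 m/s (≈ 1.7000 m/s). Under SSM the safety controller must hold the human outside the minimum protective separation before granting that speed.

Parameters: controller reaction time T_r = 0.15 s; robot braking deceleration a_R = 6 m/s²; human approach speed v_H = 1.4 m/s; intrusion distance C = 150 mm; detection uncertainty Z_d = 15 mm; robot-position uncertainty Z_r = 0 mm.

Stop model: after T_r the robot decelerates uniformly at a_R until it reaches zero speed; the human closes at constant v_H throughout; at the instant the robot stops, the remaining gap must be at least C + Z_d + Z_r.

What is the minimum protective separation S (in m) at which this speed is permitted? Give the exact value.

S_min = 507/400 m = 1.2675 m

T_s = v_R/a_R = (17/10)/6 = 0.2833 s
reaction-phase robot travel = 1.7000·0.1500 = 0.2550 m
robot covers 1.7000·0.2833 − ½·6.0000·0.2833² = 0.2408 m while stopping
human closes 1.4000·0.4333 = 0.6067 m
C+Z_d+Z_r = 0.1500+0.0150+0.0000 = 0.1650 m
S_min ≈ 0.2550+0.2408+0.6067+0.1650  ⇒  S_min = 507/400 m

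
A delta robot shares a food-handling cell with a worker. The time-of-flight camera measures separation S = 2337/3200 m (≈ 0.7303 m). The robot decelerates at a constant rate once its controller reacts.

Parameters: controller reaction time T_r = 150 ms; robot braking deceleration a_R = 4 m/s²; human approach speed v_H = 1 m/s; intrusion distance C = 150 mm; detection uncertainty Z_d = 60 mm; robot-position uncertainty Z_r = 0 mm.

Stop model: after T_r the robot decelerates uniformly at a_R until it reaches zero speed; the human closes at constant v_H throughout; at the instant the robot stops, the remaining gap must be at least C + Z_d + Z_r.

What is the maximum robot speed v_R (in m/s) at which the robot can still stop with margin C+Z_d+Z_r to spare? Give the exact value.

at the boundary: (1/8)·v² + (2/5)·v + (-237/640) = 0
  disc = (2/5)² − 4·(1/8)·(-237/640) = 2209/6400 ; √disc = 47/80
  v_R = (−(2/5) + 47/80) / (2·(1/8)) = 3/4 m/s
check:
stop time T_s = (3/4)/4 = 0.1875 s
robot covers v_R·T_r = 0.7500·0.1500 = 0.1125 m before braking
robot under decel: 0.7500²/(2·4.0000) = 0.0703 m
human closes 1.0000·0.3375 = 0.3375 m
margins: 0.1500+0.0600+0.0000 = 0.2100 m
sum ≈ 0.1125+0.0703+0.3375+0.2100 ≈ 0.7303 m = S ✓

v_R_max = 3/4 m/s = 0.7500 m/s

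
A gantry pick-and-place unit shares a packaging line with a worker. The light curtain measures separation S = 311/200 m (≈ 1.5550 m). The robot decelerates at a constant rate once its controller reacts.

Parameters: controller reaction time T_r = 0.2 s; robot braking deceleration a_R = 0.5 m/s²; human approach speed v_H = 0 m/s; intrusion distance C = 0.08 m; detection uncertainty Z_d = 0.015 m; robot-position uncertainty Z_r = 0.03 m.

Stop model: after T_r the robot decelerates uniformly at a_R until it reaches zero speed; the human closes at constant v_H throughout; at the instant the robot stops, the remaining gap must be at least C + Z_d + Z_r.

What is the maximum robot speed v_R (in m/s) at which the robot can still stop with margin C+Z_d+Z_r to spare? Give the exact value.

quadratic (1)·v² + (1/5)·v + (-143/100) = 0
  disc = (1/5)² − 4·(1)·(-143/100) = 144/25 ; √disc = 12/5
  v_R = (−(1/5) + 12/5) / (2·(1)) = 11/10 m/s
check:
stop time T_s = (11/10)/(1/2) = 2.2000 s
robot in T_r: 1.1000·0.2000 = 0.2200 m
robot covers 1.1000·2.2000 − ½·0.5000·2.2000² = 1.2100 m while stopping
person approaches 0.0000·(0.2000+2.2000) = 0.0000 m
residual clearance needed = 0.0800+0.0150+0.0300 = 0.1250 m
sum ≈ 0.2200+1.2100+0.0000+0.1250 ≈ 1.5550 m = S ✓

v_R_max = 11/10 m/s = 1.1000 m/s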